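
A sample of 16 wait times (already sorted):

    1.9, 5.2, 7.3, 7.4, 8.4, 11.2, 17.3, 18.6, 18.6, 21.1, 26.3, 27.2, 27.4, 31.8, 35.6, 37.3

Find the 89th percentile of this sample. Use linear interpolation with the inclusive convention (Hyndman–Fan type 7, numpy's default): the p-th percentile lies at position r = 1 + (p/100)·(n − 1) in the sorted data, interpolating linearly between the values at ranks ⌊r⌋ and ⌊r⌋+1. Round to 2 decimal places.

n = 16.
r = 1 + (89/100)·(16 − 1) = 1 + 13.35 = 14.35.
Rank 14 is 31.8 and rank 15 is 35.6.
Interpolate: 31.8 + 0.35·(35.6 − 31.8) = 31.8 + 0.35·3.8 = 33.13.

33.13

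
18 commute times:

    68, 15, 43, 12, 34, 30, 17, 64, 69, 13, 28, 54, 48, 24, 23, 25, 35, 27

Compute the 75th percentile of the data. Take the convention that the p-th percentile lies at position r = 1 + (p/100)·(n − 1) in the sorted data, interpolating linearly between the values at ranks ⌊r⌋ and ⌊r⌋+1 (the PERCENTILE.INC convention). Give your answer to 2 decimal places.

Sorted: 12, 13, 15, 17, 23, 24, 25, 27, 28, 30, 34, 35, 43, 48, 54, 64, 68, 69.
n = 18.
r = 1 + (75/100)·(18 − 1) = 1 + 12.75 = 13.75.
Rank 13 is 43 and rank 14 is 48.
Interpolate: 43 + 0.75·(48 − 43) = 43 + 0.75·5 = 46.75.

46.75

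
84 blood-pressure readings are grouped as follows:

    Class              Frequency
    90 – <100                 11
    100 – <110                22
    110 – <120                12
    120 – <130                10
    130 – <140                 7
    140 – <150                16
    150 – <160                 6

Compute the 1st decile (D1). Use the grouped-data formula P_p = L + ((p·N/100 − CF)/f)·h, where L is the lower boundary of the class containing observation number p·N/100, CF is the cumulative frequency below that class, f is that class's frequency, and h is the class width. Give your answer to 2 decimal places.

97.64

N = 84; target position k = 10/100 · 84 = 8.4.
Cumulative frequencies: 11, 33, 45, 55, 62, 78, 84.
Observation 8.4 falls in the class 90 – <100.
L = 90, CF = 0, f = 11, h = 10.
P10 = 90 + ((8.4 − 0)/11)·10 = 90 + 7.63636 = 97.6364.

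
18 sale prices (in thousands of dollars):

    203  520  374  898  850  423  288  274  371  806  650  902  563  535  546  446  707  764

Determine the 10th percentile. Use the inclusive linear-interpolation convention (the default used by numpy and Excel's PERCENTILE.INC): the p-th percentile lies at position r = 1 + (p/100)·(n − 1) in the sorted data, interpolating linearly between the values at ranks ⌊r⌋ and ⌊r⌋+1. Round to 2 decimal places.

283.80

Sorted: 203, 274, 288, 371, 374, 423, 446, 520, 535, 546, 563, 650, 707, 764, 806, 850, 898, 902.
n = 18.
r = 1 + (10/100)·(18 − 1) = 1 + 1.7 = 2.7.
Rank 2 is 274 and rank 3 is 288.
Interpolate: 274 + 0.7·(288 − 274) = 274 + 0.7·14 = 283.8.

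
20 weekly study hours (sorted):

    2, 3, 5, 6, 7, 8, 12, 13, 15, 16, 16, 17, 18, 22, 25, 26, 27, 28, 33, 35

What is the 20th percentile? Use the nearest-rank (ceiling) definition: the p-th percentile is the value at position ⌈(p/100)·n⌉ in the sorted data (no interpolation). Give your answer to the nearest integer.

n = 20.
Position = ⌈20/100 · 20⌉ = ⌈4⌉ = 4.
The value at rank 4 is 6.

6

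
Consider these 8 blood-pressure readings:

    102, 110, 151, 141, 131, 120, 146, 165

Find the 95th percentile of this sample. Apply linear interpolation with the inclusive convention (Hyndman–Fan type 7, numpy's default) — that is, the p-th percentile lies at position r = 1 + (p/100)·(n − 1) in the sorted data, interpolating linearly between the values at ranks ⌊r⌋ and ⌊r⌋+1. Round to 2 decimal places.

Sorted: 102, 110, 120, 131, 141, 146, 151, 165.
n = 8.
r = 1 + (95/100)·(8 − 1) = 1 + 6.65 = 7.65.
Rank 7 is 151 and rank 8 is 165.
Interpolate: 151 + 0.65·(165 − 151) = 151 + 0.65·14 = 160.1.

160.10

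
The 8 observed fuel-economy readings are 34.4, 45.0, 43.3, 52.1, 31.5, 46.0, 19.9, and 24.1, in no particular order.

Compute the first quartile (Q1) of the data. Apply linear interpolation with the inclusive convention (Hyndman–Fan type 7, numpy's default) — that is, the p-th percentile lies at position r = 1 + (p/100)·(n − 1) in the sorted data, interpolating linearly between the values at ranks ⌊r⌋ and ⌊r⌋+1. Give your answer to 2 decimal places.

29.65

Sorted: 19.9, 24.1, 31.5, 34.4, 43.3, 45.0, 46.0, 52.1.
n = 8.
r = 1 + (25/100)·(8 − 1) = 1 + 1.75 = 2.75.
Rank 2 is 24.1 and rank 3 is 31.5.
Interpolate: 24.1 + 0.75·(31.5 − 24.1) = 24.1 + 0.75·7.4 = 29.65.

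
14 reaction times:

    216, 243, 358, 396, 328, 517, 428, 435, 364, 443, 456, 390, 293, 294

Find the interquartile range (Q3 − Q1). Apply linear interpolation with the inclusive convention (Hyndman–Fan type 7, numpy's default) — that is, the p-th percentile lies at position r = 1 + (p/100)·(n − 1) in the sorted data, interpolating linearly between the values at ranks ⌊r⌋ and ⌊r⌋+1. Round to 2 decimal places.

Sorted: 216, 243, 293, 294, 328, 358, 364, 390, 396, 428, 435, 443, 456, 517.
n = 14.
P25: r = 4.25; ranks 4–5 are 294, 328; interpolating gives 302.5.
P75: r = 10.75; ranks 10–11 are 428, 435; interpolating gives 433.25.
Difference: 433.25 − 302.5 = 130.75.

130.75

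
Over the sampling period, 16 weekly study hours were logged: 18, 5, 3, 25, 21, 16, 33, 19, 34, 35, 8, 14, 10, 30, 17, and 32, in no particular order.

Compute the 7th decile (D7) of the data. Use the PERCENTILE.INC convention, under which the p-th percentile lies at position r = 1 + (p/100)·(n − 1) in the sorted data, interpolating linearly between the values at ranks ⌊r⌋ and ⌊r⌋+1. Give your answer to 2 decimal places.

Sorted: 3, 5, 8, 10, 14, 16, 17, 18, 19, 21, 25, 30, 32, 33, 34, 35.
n = 16.
r = 1 + (70/100)·(16 − 1) = 1 + 10.5 = 11.5.
Rank 11 is 25 and rank 12 is 30.
Interpolate: 25 + 0.5·(30 − 25) = 25 + 0.5·5 = 27.5.

27.50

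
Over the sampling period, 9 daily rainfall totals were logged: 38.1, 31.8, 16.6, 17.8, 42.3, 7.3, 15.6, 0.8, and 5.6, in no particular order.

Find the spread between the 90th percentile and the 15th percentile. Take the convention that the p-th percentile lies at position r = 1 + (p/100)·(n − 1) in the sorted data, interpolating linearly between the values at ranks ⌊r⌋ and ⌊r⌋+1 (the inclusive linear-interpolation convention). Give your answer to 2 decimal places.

Sorted: 0.8, 5.6, 7.3, 15.6, 16.6, 17.8, 31.8, 38.1, 42.3.
n = 9.
P15: r = 2.2; ranks 2–3 are 5.6, 7.3; interpolating gives 5.94.
P90: r = 8.2; ranks 8–9 are 38.1, 42.3; interpolating gives 38.94.
Difference: 38.94 − 5.94 = 33.

33.00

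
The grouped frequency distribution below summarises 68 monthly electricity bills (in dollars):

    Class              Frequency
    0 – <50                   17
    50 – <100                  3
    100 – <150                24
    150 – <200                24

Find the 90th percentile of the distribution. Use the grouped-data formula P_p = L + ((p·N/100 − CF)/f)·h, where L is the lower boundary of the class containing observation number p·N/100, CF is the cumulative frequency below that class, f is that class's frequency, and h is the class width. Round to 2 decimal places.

N = 68; target position k = 90/100 · 68 = 61.2.
Cumulative frequencies: 17, 20, 44, 68.
Observation 61.2 falls in the class 150 – <200.
L = 150, CF = 44, f = 24, h = 50.
P90 = 150 + ((61.2 − 44)/24)·50 = 150 + 35.8333 = 185.833.

185.83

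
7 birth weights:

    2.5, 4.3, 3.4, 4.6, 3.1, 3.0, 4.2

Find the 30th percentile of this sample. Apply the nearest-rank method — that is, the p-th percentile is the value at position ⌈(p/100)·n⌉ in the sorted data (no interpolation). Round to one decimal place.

3.1

Sorted: 2.5, 3.0, 3.1, 3.4, 4.2, 4.3, 4.6.
n = 7.
Position = ⌈30/100 · 7⌉ = ⌈2.1⌉ = 3.
The value at rank 3 is 3.1.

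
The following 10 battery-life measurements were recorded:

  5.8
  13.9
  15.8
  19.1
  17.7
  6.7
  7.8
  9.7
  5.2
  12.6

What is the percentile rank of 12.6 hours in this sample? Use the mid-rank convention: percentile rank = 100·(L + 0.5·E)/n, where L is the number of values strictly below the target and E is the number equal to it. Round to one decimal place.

Sorted: 5.2, 5.8, 6.7, 7.8, 9.7, 12.6, 13.9, 15.8, 17.7, 19.1.
Count below 12.6: L = 5; count equal: E = 1; n = 10.
Percentile rank = 100·(5 + 0.5·1)/10 = 100·5.5/10 = 55.

55.0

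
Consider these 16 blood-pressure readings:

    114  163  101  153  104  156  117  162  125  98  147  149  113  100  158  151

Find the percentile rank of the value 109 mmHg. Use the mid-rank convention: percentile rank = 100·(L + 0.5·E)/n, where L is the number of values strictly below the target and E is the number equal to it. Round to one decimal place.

25.0

Sorted: 98, 100, 101, 104, 113, 114, 117, 125, 147, 149, 151, 153, 156, 158, 162, 163.
Count below 109: L = 4; count equal: E = 0; n = 16.
Percentile rank = 100·(4 + 0.5·0)/16 = 100·4/16 = 25.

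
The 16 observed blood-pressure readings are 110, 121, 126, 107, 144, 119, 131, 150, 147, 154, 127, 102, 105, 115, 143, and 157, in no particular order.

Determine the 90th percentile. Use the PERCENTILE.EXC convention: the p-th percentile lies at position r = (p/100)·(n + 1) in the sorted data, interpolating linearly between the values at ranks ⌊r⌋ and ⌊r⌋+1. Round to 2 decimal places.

154.90

Sorted: 102, 105, 107, 110, 115, 119, 121, 126, 127, 131, 143, 144, 147, 150, 154, 157.
n = 16.
r = (90/100)·(16 + 1) = 15.3.
Rank 15 is 154 and rank 16 is 157.
Interpolate: 154 + 0.3·(157 − 154) = 154 + 0.3·3 = 154.9.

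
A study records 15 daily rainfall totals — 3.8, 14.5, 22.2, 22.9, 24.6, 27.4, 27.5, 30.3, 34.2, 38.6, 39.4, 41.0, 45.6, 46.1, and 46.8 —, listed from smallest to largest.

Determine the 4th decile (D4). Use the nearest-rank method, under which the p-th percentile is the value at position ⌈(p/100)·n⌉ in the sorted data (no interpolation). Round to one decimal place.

27.4

n = 15.
Position = ⌈40/100 · 15⌉ = ⌈6⌉ = 6.
The value at rank 6 is 27.4.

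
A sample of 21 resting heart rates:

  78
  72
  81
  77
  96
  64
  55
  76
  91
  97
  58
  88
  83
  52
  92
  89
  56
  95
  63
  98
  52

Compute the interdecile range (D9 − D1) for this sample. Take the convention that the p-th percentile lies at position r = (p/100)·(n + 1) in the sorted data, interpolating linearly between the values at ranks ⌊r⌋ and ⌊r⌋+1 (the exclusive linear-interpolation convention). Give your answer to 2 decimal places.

Sorted: 52, 52, 55, 56, 58, 63, 64, 72, 76, 77, 78, 81, 83, 88, 89, 91, 92, 95, 96, 97, 98.
n = 21.
P10: r = 2.2; ranks 2–3 are 52, 55; interpolating gives 52.6.
P90: r = 19.8; ranks 19–20 are 96, 97; interpolating gives 96.8.
Difference: 96.8 − 52.6 = 44.2.

44.20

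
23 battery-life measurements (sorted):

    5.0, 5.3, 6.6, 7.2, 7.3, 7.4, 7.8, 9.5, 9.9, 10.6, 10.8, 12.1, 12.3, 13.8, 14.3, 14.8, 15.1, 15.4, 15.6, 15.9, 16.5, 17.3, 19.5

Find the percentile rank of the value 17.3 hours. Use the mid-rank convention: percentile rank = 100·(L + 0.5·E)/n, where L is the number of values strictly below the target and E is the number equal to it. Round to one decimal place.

93.5

Count below 17.3: L = 21; count equal: E = 1; n = 23.
Percentile rank = 100·(21 + 0.5·1)/23 = 100·21.5/23 = 93.48.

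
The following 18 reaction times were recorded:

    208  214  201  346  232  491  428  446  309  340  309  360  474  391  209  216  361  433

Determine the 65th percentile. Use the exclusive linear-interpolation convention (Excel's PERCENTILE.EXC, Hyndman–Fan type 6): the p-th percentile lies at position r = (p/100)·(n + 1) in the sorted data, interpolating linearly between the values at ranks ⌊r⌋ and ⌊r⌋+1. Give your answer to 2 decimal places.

371.50

Sorted: 201, 208, 209, 214, 216, 232, 309, 309, 340, 346, 360, 361, 391, 428, 433, 446, 474, 491.
n = 18.
r = (65/100)·(18 + 1) = 12.35.
Rank 12 is 361 and rank 13 is 391.
Interpolate: 361 + 0.35·(391 − 361) = 361 + 0.35·30 = 371.5.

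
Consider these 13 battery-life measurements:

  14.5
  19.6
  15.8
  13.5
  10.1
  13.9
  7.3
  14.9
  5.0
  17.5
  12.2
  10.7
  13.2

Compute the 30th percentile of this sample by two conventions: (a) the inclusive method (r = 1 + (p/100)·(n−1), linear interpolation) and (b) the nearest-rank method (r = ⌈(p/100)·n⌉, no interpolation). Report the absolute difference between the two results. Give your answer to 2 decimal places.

Sorted: 5.0, 7.3, 10.1, 10.7, 12.2, 13.2, 13.5, 13.9, 14.5, 14.9, 15.8, 17.5, 19.6.
n = 13.
(a) r = 4.6; between ranks 4 (10.7) and 5 (12.2): 11.6.
(b) the nearest-rank method: rank 4 → 10.7.
|11.6 − 10.7| = 0.9.

0.90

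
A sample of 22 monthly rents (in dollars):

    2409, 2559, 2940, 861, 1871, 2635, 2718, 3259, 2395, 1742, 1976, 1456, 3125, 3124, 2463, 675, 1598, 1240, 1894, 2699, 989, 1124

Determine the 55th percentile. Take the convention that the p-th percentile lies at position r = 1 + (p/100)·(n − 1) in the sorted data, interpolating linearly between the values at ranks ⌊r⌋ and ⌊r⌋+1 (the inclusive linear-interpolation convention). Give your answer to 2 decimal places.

Sorted: 675, 861, 989, 1124, 1240, 1456, 1598, 1742, 1871, 1894, 1976, 2395, 2409, 2463, 2559, 2635, 2699, 2718, 2940, 3124, 3125, 3259.
n = 22.
r = 1 + (55/100)·(22 − 1) = 1 + 11.55 = 12.55.
Rank 12 is 2395 and rank 13 is 2409.
Interpolate: 2395 + 0.55·(2409 − 2395) = 2395 + 0.55·14 = 2402.7.

2402.70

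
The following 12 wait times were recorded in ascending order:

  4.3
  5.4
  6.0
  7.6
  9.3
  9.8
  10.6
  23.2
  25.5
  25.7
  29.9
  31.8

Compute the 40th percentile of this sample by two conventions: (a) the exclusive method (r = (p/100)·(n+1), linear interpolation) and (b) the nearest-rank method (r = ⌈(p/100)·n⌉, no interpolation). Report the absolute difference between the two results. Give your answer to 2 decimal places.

0.10

n = 12.
(a) r = 5.2; between ranks 5 (9.3) and 6 (9.8): 9.4.
(b) the nearest-rank method: rank 5 → 9.3.
|9.4 − 9.3| = 0.1.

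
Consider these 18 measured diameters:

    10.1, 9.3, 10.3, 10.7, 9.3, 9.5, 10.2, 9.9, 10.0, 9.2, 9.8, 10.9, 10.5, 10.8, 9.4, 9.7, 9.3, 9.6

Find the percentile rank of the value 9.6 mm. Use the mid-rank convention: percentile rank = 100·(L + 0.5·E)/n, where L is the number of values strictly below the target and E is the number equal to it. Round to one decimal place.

Sorted: 9.2, 9.3, 9.3, 9.3, 9.4, 9.5, 9.6, 9.7, 9.8, 9.9, 10.0, 10.1, 10.2, 10.3, 10.5, 10.7, 10.8, 10.9.
Count below 9.6: L = 6; count equal: E = 1; n = 18.
Percentile rank = 100·(6 + 0.5·1)/18 = 100·6.5/18 = 36.11.

36.1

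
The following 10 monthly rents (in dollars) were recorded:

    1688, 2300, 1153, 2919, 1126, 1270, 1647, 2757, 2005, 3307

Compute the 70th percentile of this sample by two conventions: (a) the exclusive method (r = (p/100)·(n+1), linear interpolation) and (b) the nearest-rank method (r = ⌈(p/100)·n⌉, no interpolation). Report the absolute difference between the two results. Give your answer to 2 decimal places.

Sorted: 1126, 1153, 1270, 1647, 1688, 2005, 2300, 2757, 2919, 3307.
n = 10.
(a) r = 7.7; between ranks 7 (2300) and 8 (2757): 2619.9.
(b) the nearest-rank method: rank 7 → 2300.
|2619.9 − 2300| = 319.9.

319.90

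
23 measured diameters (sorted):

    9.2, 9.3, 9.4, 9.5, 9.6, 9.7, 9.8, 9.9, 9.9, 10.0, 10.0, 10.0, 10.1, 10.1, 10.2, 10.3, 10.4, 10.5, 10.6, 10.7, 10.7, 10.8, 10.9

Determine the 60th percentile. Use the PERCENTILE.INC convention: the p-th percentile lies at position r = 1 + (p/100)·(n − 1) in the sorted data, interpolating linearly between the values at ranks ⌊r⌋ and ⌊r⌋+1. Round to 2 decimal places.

n = 23.
r = 1 + (60/100)·(23 − 1) = 1 + 13.2 = 14.2.
Rank 14 is 10.1 and rank 15 is 10.2.
Interpolate: 10.1 + 0.2·(10.2 − 10.1) = 10.1 + 0.2·0.1 = 10.12.

10.12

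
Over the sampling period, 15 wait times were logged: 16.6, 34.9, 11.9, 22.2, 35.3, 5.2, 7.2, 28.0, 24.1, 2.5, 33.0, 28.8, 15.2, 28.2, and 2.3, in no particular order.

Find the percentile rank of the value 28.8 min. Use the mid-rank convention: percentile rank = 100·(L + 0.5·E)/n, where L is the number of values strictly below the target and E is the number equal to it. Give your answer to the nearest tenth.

Sorted: 2.3, 2.5, 5.2, 7.2, 11.9, 15.2, 16.6, 22.2, 24.1, 28.0, 28.2, 28.8, 33.0, 34.9, 35.3.
Count below 28.8: L = 11; count equal: E = 1; n = 15.
Percentile rank = 100·(11 + 0.5·1)/15 = 100·11.5/15 = 76.67.

76.7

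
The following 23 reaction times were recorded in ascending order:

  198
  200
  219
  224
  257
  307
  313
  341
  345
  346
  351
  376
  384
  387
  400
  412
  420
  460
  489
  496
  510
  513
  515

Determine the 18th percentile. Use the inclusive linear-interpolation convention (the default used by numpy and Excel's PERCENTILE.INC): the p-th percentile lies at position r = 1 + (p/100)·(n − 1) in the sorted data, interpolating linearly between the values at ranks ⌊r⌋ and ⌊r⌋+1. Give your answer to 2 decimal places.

255.68

n = 23.
r = 1 + (18/100)·(23 − 1) = 1 + 3.96 = 4.96.
Rank 4 is 224 and rank 5 is 257.
Interpolate: 224 + 0.96·(257 − 224) = 224 + 0.96·33 = 255.68.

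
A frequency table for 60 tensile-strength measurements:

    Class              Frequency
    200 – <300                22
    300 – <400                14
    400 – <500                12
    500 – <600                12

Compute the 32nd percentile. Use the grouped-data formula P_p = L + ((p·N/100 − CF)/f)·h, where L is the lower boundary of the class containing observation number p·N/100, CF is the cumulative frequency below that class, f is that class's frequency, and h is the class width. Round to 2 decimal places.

N = 60; target position k = 32/100 · 60 = 19.2.
Cumulative frequencies: 22, 36, 48, 60.
Observation 19.2 falls in the class 200 – <300.
L = 200, CF = 0, f = 22, h = 100.
P32 = 200 + ((19.2 − 0)/22)·100 = 200 + 87.2727 = 287.273.

287.27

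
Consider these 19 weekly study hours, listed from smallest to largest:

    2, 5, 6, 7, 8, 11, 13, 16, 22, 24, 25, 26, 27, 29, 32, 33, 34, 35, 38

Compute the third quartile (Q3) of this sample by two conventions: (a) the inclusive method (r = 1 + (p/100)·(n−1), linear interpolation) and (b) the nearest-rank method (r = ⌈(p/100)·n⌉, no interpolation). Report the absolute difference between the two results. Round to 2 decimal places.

1.50

n = 19.
(a) r = 14.5; between ranks 14 (29) and 15 (32): 30.5.
(b) the nearest-rank method: rank 15 → 32.
|30.5 − 32| = 1.5.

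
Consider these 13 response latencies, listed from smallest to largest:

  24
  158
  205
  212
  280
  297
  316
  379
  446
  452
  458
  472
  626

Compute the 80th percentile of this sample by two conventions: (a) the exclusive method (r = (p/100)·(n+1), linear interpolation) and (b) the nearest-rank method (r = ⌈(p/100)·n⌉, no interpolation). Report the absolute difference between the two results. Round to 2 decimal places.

2.80

n = 13.
(a) r = 11.2; between ranks 11 (458) and 12 (472): 460.8.
(b) the nearest-rank method: rank 11 → 458.
|460.8 − 458| = 2.8.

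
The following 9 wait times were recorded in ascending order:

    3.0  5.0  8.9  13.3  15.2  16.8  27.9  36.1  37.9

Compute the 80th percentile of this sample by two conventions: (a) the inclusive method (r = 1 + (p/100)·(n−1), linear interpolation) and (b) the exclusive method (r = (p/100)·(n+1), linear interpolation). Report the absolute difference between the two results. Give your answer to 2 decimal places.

4.92

n = 9.
(a) r = 7.4; between ranks 7 (27.9) and 8 (36.1): 31.18.
(b) r = 8 → value at rank 8 = 36.1.
|31.18 − 36.1| = 4.92.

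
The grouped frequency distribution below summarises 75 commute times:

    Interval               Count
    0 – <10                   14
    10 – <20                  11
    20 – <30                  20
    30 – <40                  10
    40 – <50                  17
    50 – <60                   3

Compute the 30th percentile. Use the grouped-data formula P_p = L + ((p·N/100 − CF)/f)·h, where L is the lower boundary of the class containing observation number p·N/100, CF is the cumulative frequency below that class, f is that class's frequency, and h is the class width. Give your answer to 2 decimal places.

N = 75; target position k = 30/100 · 75 = 22.5.
Cumulative frequencies: 14, 25, 45, 55, 72, 75.
Observation 22.5 falls in the class 10 – <20.
L = 10, CF = 14, f = 11, h = 10.
P30 = 10 + ((22.5 − 14)/11)·10 = 10 + 7.72727 = 17.7273.

17.73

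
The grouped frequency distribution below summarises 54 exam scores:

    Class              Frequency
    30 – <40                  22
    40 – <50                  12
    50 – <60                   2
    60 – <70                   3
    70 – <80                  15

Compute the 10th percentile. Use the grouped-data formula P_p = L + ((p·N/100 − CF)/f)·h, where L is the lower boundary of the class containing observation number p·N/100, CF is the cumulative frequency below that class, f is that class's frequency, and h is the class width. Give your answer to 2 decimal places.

N = 54; target position k = 10/100 · 54 = 5.4.
Cumulative frequencies: 22, 34, 36, 39, 54.
Observation 5.4 falls in the class 30 – <40.
L = 30, CF = 0, f = 22, h = 10.
P10 = 30 + ((5.4 − 0)/22)·10 = 30 + 2.45455 = 32.4545.

32.45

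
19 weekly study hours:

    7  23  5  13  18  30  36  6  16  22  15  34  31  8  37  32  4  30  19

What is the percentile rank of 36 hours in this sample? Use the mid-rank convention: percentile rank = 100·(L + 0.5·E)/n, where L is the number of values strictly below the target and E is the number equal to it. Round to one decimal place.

Sorted: 4, 5, 6, 7, 8, 13, 15, 16, 18, 19, 22, 23, 30, 30, 31, 32, 34, 36, 37.
Count below 36: L = 17; count equal: E = 1; n = 19.
Percentile rank = 100·(17 + 0.5·1)/19 = 100·17.5/19 = 92.11.

92.1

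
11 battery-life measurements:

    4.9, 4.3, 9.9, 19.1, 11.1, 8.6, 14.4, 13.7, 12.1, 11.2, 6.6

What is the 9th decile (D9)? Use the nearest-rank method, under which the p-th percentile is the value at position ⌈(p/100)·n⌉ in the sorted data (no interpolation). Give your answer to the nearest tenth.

14.4

Sorted: 4.3, 4.9, 6.6, 8.6, 9.9, 11.1, 11.2, 12.1, 13.7, 14.4, 19.1.
n = 11.
Position = ⌈90/100 · 11⌉ = ⌈9.9⌉ = 10.
The value at rank 10 is 14.4.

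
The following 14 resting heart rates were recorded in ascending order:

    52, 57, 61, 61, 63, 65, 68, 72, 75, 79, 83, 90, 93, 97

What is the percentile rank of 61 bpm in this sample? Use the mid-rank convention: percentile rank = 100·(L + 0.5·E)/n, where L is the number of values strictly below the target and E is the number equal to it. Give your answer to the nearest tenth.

21.4

Count below 61: L = 2; count equal: E = 2; n = 14.
Percentile rank = 100·(2 + 0.5·2)/14 = 100·3/14 = 21.43.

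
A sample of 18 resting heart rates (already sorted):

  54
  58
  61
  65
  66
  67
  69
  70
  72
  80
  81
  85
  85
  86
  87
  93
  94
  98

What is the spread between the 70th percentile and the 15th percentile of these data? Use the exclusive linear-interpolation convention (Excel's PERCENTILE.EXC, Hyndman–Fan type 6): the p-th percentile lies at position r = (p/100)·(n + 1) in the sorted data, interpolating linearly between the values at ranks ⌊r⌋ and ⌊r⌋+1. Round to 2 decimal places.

n = 18.
P15: r = 2.85; ranks 2–3 are 58, 61; interpolating gives 60.55.
P70: r = 13.3; ranks 13–14 are 85, 86; interpolating gives 85.3.
Difference: 85.3 − 60.55 = 24.75.

24.75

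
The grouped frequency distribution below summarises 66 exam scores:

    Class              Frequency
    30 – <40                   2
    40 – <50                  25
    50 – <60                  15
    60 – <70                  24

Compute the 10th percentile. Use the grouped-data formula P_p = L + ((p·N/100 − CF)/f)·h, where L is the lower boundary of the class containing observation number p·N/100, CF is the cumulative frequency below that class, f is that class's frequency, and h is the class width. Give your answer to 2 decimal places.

41.84

N = 66; target position k = 10/100 · 66 = 6.6.
Cumulative frequencies: 2, 27, 42, 66.
Observation 6.6 falls in the class 40 – <50.
L = 40, CF = 2, f = 25, h = 10.
P10 = 40 + ((6.6 − 2)/25)·10 = 40 + 1.84 = 41.84.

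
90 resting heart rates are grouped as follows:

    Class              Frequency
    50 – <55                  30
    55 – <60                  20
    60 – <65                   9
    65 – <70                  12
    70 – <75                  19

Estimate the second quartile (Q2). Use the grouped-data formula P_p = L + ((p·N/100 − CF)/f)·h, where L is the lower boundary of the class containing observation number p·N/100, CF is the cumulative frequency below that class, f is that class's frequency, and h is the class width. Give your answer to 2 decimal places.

58.75

N = 90; target position k = 50/100 · 90 = 45.
Cumulative frequencies: 30, 50, 59, 71, 90.
Observation 45 falls in the class 55 – <60.
L = 55, CF = 30, f = 20, h = 5.
P50 = 55 + ((45 − 30)/20)·5 = 55 + 3.75 = 58.75.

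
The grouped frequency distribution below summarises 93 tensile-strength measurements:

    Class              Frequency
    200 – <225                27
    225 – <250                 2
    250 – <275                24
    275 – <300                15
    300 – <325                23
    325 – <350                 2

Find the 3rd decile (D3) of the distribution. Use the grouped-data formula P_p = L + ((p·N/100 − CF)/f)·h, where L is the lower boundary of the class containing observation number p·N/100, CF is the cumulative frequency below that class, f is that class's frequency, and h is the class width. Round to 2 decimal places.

N = 93; target position k = 30/100 · 93 = 27.9.
Cumulative frequencies: 27, 29, 53, 68, 91, 93.
Observation 27.9 falls in the class 225 – <250.
L = 225, CF = 27, f = 2, h = 25.
P30 = 225 + ((27.9 − 27)/2)·25 = 225 + 11.25 = 236.25.

236.25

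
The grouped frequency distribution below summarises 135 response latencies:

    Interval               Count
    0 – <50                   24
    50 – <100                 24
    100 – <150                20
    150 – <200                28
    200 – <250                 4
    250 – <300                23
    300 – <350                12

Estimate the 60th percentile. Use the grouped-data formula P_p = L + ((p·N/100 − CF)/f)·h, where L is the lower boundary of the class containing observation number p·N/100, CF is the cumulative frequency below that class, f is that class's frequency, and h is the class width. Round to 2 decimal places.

N = 135; target position k = 60/100 · 135 = 81.
Cumulative frequencies: 24, 48, 68, 96, 100, 123, 135.
Observation 81 falls in the class 150 – <200.
L = 150, CF = 68, f = 28, h = 50.
P60 = 150 + ((81 − 68)/28)·50 = 150 + 23.2143 = 173.214.

173.21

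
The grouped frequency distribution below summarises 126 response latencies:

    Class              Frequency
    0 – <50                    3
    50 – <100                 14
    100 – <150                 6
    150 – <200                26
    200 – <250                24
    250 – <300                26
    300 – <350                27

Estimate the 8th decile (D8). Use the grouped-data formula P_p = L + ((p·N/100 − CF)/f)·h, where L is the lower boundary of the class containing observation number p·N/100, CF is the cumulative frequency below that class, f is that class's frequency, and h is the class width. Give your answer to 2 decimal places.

N = 126; target position k = 80/100 · 126 = 100.8.
Cumulative frequencies: 3, 17, 23, 49, 73, 99, 126.
Observation 100.8 falls in the class 300 – <350.
L = 300, CF = 99, f = 27, h = 50.
P80 = 300 + ((100.8 − 99)/27)·50 = 300 + 3.33333 = 303.333.

303.33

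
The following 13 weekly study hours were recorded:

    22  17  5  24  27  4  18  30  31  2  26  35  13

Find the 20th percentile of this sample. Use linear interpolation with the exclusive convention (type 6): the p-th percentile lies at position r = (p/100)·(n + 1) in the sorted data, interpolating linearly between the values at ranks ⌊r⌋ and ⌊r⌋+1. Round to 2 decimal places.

4.80

Sorted: 2, 4, 5, 13, 17, 18, 22, 24, 26, 27, 30, 31, 35.
n = 13.
r = (20/100)·(13 + 1) = 2.8.
Rank 2 is 4 and rank 3 is 5.
Interpolate: 4 + 0.8·(5 − 4) = 4 + 0.8·1 = 4.8.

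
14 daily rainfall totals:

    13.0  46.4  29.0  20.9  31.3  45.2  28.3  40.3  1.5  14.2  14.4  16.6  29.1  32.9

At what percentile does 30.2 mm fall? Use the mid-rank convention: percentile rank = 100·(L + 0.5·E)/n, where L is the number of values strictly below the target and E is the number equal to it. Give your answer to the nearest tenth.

64.3

Sorted: 1.5, 13.0, 14.2, 14.4, 16.6, 20.9, 28.3, 29.0, 29.1, 31.3, 32.9, 40.3, 45.2, 46.4.
Count below 30.2: L = 9; count equal: E = 0; n = 14.
Percentile rank = 100·(9 + 0.5·0)/14 = 100·9/14 = 64.29.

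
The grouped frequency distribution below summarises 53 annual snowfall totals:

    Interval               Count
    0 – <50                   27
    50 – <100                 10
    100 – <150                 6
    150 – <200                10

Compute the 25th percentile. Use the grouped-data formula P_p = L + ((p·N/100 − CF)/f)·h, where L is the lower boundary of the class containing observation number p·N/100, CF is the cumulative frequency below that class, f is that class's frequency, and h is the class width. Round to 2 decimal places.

N = 53; target position k = 25/100 · 53 = 13.25.
Cumulative frequencies: 27, 37, 43, 53.
Observation 13.25 falls in the class 0 – <50.
L = 0, CF = 0, f = 27, h = 50.
P25 = 0 + ((13.25 − 0)/27)·50 = 0 + 24.537 = 24.537.

24.54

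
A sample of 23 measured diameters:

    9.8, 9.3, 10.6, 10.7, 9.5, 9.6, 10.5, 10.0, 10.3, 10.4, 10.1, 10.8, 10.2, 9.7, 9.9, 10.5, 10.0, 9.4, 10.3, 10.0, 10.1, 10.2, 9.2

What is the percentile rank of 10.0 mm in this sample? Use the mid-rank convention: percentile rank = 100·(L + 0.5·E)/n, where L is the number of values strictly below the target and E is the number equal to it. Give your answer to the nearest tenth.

41.3

Sorted: 9.2, 9.3, 9.4, 9.5, 9.6, 9.7, 9.8, 9.9, 10.0, 10.0, 10.0, 10.1, 10.1, 10.2, 10.2, 10.3, 10.3, 10.4, 10.5, 10.5, 10.6, 10.7, 10.8.
Count below 10.0: L = 8; count equal: E = 3; n = 23.
Percentile rank = 100·(8 + 0.5·3)/23 = 100·9.5/23 = 41.3.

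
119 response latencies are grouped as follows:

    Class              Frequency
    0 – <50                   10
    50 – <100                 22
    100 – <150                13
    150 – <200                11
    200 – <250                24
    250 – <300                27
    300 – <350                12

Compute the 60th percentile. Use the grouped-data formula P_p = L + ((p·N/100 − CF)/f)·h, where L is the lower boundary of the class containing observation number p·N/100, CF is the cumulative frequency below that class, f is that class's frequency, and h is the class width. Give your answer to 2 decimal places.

N = 119; target position k = 60/100 · 119 = 71.4.
Cumulative frequencies: 10, 32, 45, 56, 80, 107, 119.
Observation 71.4 falls in the class 200 – <250.
L = 200, CF = 56, f = 24, h = 50.
P60 = 200 + ((71.4 − 56)/24)·50 = 200 + 32.0833 = 232.083.

232.08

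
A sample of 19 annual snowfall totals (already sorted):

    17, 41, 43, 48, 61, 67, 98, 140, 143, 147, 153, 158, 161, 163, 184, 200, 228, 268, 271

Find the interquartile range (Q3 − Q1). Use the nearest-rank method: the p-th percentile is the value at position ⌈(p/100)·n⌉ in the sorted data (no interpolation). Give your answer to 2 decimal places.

n = 19.
P25: rank ⌈25/100·19⌉ = 5 → 61.
P75: rank ⌈75/100·19⌉ = 15 → 184.
Difference: 184 − 61 = 123.

123.00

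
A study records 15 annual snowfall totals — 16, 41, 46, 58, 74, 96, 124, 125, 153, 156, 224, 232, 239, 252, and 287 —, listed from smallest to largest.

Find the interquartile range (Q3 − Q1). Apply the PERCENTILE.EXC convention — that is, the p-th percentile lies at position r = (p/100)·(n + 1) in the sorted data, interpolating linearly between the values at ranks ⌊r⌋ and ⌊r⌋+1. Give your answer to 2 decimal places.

n = 15.
P25: r = 4 (integer) → 58.
P75: r = 12 (integer) → 232.
Difference: 232 − 58 = 174.

174.00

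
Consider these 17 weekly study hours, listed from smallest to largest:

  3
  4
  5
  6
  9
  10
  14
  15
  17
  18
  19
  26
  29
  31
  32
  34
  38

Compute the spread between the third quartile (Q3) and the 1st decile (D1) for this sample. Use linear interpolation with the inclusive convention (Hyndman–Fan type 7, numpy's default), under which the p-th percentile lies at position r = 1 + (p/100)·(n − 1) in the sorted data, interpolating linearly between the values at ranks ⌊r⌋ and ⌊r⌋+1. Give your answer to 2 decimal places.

n = 17.
P10: r = 2.6; ranks 2–3 are 4, 5; interpolating gives 4.6.
P75: r = 13 (integer) → 29.
Difference: 29 − 4.6 = 24.4.

24.40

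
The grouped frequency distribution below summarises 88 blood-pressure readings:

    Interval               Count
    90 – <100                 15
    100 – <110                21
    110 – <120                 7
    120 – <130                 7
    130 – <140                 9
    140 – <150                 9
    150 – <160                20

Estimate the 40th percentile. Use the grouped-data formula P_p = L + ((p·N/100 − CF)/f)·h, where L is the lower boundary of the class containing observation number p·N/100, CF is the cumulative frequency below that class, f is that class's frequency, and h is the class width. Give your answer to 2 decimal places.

N = 88; target position k = 40/100 · 88 = 35.2.
Cumulative frequencies: 15, 36, 43, 50, 59, 68, 88.
Observation 35.2 falls in the class 100 – <110.
L = 100, CF = 15, f = 21, h = 10.
P40 = 100 + ((35.2 − 15)/21)·10 = 100 + 9.61905 = 109.619.

109.62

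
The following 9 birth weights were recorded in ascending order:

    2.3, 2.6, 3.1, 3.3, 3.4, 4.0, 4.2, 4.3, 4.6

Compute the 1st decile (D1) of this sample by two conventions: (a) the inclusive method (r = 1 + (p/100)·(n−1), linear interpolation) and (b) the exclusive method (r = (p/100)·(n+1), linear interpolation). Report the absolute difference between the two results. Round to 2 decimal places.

n = 9.
(a) r = 1.8; between ranks 1 (2.3) and 2 (2.6): 2.54.
(b) r = 1 → value at rank 1 = 2.3.
|2.54 − 2.3| = 0.24.

0.24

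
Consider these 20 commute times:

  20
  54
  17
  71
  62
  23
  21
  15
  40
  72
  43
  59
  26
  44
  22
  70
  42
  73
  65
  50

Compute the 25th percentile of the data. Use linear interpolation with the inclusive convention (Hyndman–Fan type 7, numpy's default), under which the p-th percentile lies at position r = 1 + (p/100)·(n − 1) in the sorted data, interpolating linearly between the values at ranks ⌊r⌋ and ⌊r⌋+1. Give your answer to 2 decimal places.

22.75

Sorted: 15, 17, 20, 21, 22, 23, 26, 40, 42, 43, 44, 50, 54, 59, 62, 65, 70, 71, 72, 73.
n = 20.
r = 1 + (25/100)·(20 − 1) = 1 + 4.75 = 5.75.
Rank 5 is 22 and rank 6 is 23.
Interpolate: 22 + 0.75·(23 − 22) = 22 + 0.75·1 = 22.75.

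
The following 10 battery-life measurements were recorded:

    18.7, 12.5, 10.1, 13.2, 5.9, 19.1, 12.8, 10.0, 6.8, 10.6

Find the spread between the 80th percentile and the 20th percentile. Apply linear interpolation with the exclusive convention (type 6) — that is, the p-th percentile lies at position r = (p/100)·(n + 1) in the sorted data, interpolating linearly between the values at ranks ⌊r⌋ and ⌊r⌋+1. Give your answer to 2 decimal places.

Sorted: 5.9, 6.8, 10.0, 10.1, 10.6, 12.5, 12.8, 13.2, 18.7, 19.1.
n = 10.
P20: r = 2.2; ranks 2–3 are 6.8, 10.0; interpolating gives 7.44.
P80: r = 8.8; ranks 8–9 are 13.2, 18.7; interpolating gives 17.6.
Difference: 17.6 − 7.44 = 10.16.

10.16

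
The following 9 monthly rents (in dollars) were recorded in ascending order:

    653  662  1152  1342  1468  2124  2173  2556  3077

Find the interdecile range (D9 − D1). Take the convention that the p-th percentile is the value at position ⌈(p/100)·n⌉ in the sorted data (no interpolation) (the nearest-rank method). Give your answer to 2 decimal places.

2424.00

n = 9.
P10: rank ⌈10/100·9⌉ = 1 → 653.
P90: rank ⌈90/100·9⌉ = 9 → 3077.
Difference: 3077 − 653 = 2424.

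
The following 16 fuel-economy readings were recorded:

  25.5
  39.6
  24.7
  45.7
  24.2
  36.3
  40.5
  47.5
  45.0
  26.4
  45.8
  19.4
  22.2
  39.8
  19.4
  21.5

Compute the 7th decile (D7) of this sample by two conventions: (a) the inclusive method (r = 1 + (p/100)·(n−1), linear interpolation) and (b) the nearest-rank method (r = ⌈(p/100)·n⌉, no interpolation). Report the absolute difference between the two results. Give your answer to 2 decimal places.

0.35

Sorted: 19.4, 19.4, 21.5, 22.2, 24.2, 24.7, 25.5, 26.4, 36.3, 39.6, 39.8, 40.5, 45.0, 45.7, 45.8, 47.5.
n = 16.
(a) r = 11.5; between ranks 11 (39.8) and 12 (40.5): 40.15.
(b) the nearest-rank method: rank 12 → 40.5.
|40.15 − 40.5| = 0.35.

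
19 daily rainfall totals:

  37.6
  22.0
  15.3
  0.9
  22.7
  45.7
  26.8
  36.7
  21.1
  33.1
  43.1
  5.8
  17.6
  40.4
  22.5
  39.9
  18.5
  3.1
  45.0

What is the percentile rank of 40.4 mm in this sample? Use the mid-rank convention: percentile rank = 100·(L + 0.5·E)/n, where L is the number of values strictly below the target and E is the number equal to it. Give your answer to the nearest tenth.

81.6

Sorted: 0.9, 3.1, 5.8, 15.3, 17.6, 18.5, 21.1, 22.0, 22.5, 22.7, 26.8, 33.1, 36.7, 37.6, 39.9, 40.4, 43.1, 45.0, 45.7.
Count below 40.4: L = 15; count equal: E = 1; n = 19.
Percentile rank = 100·(15 + 0.5·1)/19 = 100·15.5/19 = 81.58.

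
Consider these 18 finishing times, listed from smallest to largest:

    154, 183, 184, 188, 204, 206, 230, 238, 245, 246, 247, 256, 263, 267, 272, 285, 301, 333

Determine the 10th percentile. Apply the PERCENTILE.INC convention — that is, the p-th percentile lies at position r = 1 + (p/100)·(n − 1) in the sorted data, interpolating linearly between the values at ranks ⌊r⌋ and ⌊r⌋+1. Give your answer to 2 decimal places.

183.70

n = 18.
r = 1 + (10/100)·(18 − 1) = 1 + 1.7 = 2.7.
Rank 2 is 183 and rank 3 is 184.
Interpolate: 183 + 0.7·(184 − 183) = 183 + 0.7·1 = 183.7.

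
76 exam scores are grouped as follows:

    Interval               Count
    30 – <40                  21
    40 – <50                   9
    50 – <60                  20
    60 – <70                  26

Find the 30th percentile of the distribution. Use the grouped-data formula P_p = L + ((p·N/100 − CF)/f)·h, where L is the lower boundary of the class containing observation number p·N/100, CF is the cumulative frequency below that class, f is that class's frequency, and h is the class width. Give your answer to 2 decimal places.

N = 76; target position k = 30/100 · 76 = 22.8.
Cumulative frequencies: 21, 30, 50, 76.
Observation 22.8 falls in the class 40 – <50.
L = 40, CF = 21, f = 9, h = 10.
P30 = 40 + ((22.8 − 21)/9)·10 = 40 + 2 = 42.

42.00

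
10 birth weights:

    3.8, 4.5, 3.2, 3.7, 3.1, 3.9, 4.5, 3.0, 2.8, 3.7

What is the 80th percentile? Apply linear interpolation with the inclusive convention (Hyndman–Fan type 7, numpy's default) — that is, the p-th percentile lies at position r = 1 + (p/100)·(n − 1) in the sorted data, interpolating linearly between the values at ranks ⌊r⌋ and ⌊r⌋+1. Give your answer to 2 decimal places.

Sorted: 2.8, 3.0, 3.1, 3.2, 3.7, 3.7, 3.8, 3.9, 4.5, 4.5.
n = 10.
r = 1 + (80/100)·(10 − 1) = 1 + 7.2 = 8.2.
Rank 8 is 3.9 and rank 9 is 4.5.
Interpolate: 3.9 + 0.2·(4.5 − 3.9) = 3.9 + 0.2·0.6 = 4.02.

4.02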